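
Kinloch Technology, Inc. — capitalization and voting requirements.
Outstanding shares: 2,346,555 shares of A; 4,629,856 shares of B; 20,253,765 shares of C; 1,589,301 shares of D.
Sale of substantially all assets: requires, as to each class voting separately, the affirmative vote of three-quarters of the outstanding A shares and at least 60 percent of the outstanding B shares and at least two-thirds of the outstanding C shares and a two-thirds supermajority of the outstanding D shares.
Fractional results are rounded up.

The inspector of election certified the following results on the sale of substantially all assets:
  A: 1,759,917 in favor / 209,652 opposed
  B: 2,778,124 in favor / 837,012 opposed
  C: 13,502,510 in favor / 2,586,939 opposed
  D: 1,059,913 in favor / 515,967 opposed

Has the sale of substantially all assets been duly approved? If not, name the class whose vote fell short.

A: 3/4 of 2346555 = 1759916.25, rounded up to 1759917; 1,759,917 required, 1,759,917 in favor — approved.
B: 3/5 of 4629856 = 2777913.60, rounded up to 2777914; 2,777,914 required, 2,778,124 in favor — approved.
C: 2/3 of 20253765 = 13502510; 13,502,510 required, 13,502,510 in favor — approved.
D: 2/3 of 1589301 = 1059534; 1,059,534 required, 1,059,913 in favor — approved.

Approved — every class gave the required vote.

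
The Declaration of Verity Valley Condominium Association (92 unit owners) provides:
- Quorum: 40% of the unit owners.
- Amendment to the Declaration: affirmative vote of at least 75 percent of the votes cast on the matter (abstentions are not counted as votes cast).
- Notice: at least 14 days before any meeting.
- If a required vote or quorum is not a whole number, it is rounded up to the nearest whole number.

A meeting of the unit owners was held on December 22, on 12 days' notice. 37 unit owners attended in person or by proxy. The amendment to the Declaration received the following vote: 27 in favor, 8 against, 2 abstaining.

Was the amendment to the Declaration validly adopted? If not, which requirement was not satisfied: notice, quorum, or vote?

Notice: 12 days given; 14 required. Not satisfied.
Quorum: 40% of 92 = 36.80, rounded up to 37; 37 present. Satisfied.
Vote: requires three-fourths of the votes cast (37 − 2 abstaining = 35); 3/4 of 35 = 26.25, rounded up to 27, so 27 needed; 27 in favor. Satisfied.

Invalid — notice requirement not satisfied.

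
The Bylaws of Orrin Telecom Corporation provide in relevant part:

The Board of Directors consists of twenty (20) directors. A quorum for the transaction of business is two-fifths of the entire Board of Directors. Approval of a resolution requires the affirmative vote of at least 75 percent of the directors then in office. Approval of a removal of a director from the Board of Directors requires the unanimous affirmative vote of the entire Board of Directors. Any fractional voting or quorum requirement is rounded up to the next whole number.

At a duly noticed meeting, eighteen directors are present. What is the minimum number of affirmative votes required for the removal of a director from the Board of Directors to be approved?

The removal of a director from the Board of Directors requires the unanimous vote of the entire Board of Directors (20).
Unanimous means all 20.
(Only 18 can vote, so the removal of a director from the Board of Directors cannot pass at this meeting, but the required vote is still 20.)

20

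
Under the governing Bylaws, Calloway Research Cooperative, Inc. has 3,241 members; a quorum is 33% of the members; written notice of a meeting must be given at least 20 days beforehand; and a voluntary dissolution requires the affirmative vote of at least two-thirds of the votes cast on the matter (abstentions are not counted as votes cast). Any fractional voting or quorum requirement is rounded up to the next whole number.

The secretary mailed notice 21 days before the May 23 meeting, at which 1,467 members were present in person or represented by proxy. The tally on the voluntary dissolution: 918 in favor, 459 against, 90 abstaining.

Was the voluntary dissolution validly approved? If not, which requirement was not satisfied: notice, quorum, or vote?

Notice: 21 days given; 20 required. Satisfied.
Quorum: 33% of 3,241 = 1,069.53, rounded up to 1,070; 1,467 present. Satisfied.
Vote: requires two-thirds of the votes cast (1,467 − 90 abstaining = 1,377); 2/3 of 1377 = 918, so 918 needed; 918 in favor. Satisfied.

Valid — all requirements satisfied.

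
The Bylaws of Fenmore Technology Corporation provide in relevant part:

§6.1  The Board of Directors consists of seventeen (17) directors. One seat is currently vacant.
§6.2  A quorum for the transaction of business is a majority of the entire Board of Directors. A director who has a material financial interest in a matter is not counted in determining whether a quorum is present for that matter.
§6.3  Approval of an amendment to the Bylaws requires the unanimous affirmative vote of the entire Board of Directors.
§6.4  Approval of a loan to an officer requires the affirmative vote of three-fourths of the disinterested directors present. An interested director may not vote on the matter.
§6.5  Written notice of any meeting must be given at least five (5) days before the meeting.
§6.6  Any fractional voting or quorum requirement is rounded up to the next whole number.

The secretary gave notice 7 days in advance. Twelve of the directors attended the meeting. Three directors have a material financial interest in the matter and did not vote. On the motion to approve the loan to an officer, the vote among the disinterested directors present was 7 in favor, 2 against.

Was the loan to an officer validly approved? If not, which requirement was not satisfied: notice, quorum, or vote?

Valid — all requirements satisfied.

Notice: 7 days given; 5 required (7 ≥ 5). Satisfied.
Quorum: 12 present, but the 3 interested directors do not count, leaving 9. Quorum is 9. Satisfied.
Vote: the loan to an officer requires three-fourths of the disinterested directors present (12 − 3 = 9). 3/4 of 9 = 6.75, rounded up to 7, so 7 affirmative votes are needed; 7 voted in favor. Satisfied.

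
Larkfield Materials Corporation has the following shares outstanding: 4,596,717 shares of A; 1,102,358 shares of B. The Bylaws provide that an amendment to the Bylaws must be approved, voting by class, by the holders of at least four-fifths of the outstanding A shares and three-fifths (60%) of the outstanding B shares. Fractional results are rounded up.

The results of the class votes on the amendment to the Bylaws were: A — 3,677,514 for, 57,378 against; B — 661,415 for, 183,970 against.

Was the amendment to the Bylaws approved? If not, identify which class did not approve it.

Approved — every class gave the required vote.

A: 4/5 of 4596717 = 3677373.60, rounded up to 3677374; 3,677,374 required, 3,677,514 in favor — approved.
B: 3/5 of 1102358 = 661414.80, rounded up to 661415; 661,415 required, 661,415 in favor — approved.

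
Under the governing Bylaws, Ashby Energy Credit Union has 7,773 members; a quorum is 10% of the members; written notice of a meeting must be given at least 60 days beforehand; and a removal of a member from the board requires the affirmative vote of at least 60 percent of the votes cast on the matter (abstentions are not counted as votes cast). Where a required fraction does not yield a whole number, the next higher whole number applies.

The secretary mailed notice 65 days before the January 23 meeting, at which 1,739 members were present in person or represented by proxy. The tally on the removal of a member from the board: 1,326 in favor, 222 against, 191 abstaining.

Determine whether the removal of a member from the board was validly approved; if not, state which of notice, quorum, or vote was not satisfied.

Valid — all requirements satisfied.

Notice: 65 days given; 60 required. Satisfied.
Quorum: 10% of 7,773 = 777.30, rounded up to 778; 1,739 present. Satisfied.
Vote: requires three-fifths of the votes cast (1,739 − 191 abstaining = 1,548); 3/5 of 1548 = 928.80, rounded up to 929, so 929 needed; 1,326 in favor. Satisfied.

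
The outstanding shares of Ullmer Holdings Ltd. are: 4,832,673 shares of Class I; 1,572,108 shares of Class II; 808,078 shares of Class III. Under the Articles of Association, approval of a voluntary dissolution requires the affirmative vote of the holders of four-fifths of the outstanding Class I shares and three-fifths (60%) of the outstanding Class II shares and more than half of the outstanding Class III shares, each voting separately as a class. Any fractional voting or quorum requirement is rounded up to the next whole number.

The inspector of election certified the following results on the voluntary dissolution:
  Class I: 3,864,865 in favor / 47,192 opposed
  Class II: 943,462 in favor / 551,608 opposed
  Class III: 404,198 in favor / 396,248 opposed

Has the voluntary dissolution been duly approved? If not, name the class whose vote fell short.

Class I: 4/5 of 4832673 = 3866138.40, rounded up to 3866139; 3,866,139 required, 3,864,865 in favor — not approved.
Class II: 3/5 of 1572108 = 943264.80, rounded up to 943265; 943,265 required, 943,462 in favor — approved.
Class III: a majority of 808078 is 404040; 404,040 required, 404,198 in favor — approved.

Not approved — the Class I shares did not give the required vote.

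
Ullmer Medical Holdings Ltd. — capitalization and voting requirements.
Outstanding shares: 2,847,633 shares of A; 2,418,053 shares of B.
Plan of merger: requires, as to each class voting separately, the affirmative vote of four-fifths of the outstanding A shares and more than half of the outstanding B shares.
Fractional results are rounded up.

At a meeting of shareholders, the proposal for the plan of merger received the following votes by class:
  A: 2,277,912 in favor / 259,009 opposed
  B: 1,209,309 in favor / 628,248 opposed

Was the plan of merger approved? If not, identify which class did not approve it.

A: 4/5 of 2847633 = 2278106.40, rounded up to 2278107; 2,278,107 required, 2,277,912 in favor — not approved.
B: a majority of 2418053 is 1209027; 1,209,027 required, 1,209,309 in favor — approved.

Not approved — the A shares did not give the required vote.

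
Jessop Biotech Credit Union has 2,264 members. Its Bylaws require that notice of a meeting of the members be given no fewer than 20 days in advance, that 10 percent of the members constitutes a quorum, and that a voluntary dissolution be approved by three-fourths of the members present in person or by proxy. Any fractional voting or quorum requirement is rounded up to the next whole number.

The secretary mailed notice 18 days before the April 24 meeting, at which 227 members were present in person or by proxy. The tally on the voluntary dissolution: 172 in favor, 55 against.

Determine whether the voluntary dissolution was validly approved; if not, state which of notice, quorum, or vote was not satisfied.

Invalid — notice requirement not satisfied.

Notice: 18 days given; 20 required. Not satisfied.
Quorum: 10% of 2,264 = 226.40, rounded up to 227; 227 present. Satisfied.
Vote: requires three-fourths of those present (227); 3/4 of 227 = 170.25, rounded up to 171, so 171 needed; 172 in favor. Satisfied.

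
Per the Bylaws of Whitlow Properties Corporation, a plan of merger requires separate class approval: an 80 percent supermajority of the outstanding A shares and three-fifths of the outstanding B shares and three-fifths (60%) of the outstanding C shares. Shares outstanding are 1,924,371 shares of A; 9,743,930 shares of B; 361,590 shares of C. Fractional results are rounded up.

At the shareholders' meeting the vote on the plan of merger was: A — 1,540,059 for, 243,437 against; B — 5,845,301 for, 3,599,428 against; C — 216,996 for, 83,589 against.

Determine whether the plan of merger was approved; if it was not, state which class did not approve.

A: 4/5 of 1924371 = 1539496.80, rounded up to 1539497; 1,539,497 required, 1,540,059 in favor — approved.
B: 3/5 of 9743930 = 5846358; 5,846,358 required, 5,845,301 in favor — not approved.
C: 3/5 of 361590 = 216954; 216,954 required, 216,996 in favor — approved.

Not approved — the B shares did not give the required vote.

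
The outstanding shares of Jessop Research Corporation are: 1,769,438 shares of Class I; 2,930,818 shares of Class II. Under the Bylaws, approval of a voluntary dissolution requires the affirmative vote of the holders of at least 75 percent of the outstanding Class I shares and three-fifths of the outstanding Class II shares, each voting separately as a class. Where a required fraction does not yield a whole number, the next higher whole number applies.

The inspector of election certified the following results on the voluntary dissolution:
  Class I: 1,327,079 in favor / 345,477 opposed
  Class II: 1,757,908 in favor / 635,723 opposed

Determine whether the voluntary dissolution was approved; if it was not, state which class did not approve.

Class I: 3/4 of 1769438 = 1327078.50, rounded up to 1327079; 1,327,079 required, 1,327,079 in favor — approved.
Class II: 3/5 of 2930818 = 1758490.80, rounded up to 1758491; 1,758,491 required, 1,757,908 in favor — not approved.

Not approved — the Class II shares did not give the required vote.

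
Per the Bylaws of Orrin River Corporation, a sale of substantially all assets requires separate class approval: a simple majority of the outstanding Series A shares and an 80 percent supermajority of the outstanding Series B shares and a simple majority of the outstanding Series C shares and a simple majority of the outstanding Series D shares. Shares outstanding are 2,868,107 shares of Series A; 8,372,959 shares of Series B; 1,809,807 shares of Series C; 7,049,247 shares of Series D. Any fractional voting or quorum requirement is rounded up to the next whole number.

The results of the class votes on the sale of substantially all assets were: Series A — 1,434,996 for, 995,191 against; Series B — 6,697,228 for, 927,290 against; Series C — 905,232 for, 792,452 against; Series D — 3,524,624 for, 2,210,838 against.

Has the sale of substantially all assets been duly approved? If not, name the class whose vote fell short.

Not approved — the Series B shares did not give the required vote.

Series A: a majority of 2868107 is 1434054; 1,434,054 required, 1,434,996 in favor — approved.
Series B: 4/5 of 8372959 = 6698367.20, rounded up to 6698368; 6,698,368 required, 6,697,228 in favor — not approved.
Series C: a majority of 1809807 is 904904; 904,904 required, 905,232 in favor — approved.
Series D: a majority of 7049247 is 3524624; 3,524,624 required, 3,524,624 in favor — approved.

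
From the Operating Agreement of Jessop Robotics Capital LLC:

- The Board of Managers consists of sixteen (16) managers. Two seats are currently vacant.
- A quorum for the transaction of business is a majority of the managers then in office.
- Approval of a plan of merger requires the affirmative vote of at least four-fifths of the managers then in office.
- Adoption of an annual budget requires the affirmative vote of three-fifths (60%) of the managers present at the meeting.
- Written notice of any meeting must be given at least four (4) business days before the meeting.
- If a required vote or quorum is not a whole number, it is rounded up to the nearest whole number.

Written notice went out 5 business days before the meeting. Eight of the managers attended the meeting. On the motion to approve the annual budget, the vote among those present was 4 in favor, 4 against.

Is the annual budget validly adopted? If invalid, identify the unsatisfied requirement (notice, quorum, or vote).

Notice: 5 business days given; 4 required (5 ≥ 4). Satisfied.
Quorum: 8 present; quorum is 8. Satisfied.
Vote: the annual budget requires three-fifths of the managers present (8). 3/5 of 8 = 4.80, rounded up to 5, so 5 affirmative votes are needed; 4 voted in favor. Not satisfied.

Invalid — vote requirement not satisfied.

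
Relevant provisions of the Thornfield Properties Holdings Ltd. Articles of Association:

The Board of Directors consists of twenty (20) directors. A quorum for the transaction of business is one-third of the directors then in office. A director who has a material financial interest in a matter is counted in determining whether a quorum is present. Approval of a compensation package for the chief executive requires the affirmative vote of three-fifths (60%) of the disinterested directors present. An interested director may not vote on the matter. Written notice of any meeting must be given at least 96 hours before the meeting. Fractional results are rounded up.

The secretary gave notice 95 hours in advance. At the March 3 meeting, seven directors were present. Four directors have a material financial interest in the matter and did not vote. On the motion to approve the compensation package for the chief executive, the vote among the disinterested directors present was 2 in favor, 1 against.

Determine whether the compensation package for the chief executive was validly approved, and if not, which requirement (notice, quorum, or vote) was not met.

Notice: 95 hours given; 96 required (95 < 96). Not satisfied.
Quorum: 7 present (interested directors count toward quorum); quorum is 7. Satisfied.
Vote: the compensation package for the chief executive requires three-fifths of the disinterested directors present (7 − 4 = 3). 3/5 of 3 = 1.80, rounded up to 2, so 2 affirmative votes are needed; 2 voted in favor. Satisfied.

Invalid — notice requirement not satisfied.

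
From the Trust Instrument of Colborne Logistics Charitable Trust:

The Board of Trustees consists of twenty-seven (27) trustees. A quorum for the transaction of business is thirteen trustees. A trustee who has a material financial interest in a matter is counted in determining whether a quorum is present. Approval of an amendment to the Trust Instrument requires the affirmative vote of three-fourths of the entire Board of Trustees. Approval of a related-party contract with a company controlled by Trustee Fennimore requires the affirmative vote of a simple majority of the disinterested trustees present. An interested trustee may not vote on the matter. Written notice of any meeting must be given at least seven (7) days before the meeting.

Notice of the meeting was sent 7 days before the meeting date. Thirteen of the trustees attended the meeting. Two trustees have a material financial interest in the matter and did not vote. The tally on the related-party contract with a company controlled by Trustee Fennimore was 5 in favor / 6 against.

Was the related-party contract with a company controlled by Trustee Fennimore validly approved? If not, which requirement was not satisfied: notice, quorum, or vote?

Invalid — vote requirement not satisfied.

Notice: 7 days given; 7 required (7 ≥ 7). Satisfied.
Quorum: 13 present (interested trustees count toward quorum); quorum is 13. Satisfied.
Vote: the related-party contract with a company controlled by Trustee Fennimore requires a majority of the disinterested trustees present (13 − 2 = 11). A majority of 11 is 6, so 6 affirmative votes are needed; 5 voted in favor. Not satisfied.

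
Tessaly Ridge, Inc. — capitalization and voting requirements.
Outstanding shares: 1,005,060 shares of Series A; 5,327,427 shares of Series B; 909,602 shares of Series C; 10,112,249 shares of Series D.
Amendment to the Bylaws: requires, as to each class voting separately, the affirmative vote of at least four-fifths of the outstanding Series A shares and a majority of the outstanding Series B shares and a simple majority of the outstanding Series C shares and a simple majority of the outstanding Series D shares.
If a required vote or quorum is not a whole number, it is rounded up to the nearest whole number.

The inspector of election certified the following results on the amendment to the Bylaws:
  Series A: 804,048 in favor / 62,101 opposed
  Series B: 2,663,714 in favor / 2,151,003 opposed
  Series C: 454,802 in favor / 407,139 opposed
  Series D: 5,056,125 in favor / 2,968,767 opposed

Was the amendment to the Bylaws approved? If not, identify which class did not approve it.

Approved — every class gave the required vote.

Series A: 4/5 of 1005060 = 804048; 804,048 required, 804,048 in favor — approved.
Series B: a majority of 5327427 is 2663714; 2,663,714 required, 2,663,714 in favor — approved.
Series C: a majority of 909602 is 454802; 454,802 required, 454,802 in favor — approved.
Series D: a majority of 10112249 is 5056125; 5,056,125 required, 5,056,125 in favor — approved.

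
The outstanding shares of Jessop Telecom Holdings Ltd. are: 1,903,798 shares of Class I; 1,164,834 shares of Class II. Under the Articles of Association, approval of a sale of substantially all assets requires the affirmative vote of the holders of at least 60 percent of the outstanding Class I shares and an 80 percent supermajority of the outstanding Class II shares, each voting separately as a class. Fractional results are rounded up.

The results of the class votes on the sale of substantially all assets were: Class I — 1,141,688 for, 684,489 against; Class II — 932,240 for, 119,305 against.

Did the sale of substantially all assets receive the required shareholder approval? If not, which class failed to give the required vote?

Class I: 3/5 of 1903798 = 1142278.80, rounded up to 1142279; 1,142,279 required, 1,141,688 in favor — not approved.
Class II: 4/5 of 1164834 = 931867.20, rounded up to 931868; 931,868 required, 932,240 in favor — approved.

Not approved — the Class I shares did not give the required vote.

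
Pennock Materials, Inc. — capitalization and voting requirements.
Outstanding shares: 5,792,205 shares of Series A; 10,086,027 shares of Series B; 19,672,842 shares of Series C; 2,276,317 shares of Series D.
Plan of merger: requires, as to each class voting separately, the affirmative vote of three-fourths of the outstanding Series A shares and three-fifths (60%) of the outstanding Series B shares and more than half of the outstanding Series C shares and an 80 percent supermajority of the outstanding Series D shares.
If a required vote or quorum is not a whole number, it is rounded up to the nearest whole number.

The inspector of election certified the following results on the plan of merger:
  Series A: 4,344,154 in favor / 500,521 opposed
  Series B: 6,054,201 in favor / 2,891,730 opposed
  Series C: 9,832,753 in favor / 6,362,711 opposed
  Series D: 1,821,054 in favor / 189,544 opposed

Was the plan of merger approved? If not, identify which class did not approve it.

Not approved — the Series C shares did not give the required vote.

Series A: 3/4 of 5792205 = 4344153.75, rounded up to 4344154; 4,344,154 required, 4,344,154 in favor — approved.
Series B: 3/5 of 10086027 = 6051616.20, rounded up to 6051617; 6,051,617 required, 6,054,201 in favor — approved.
Series C: a majority of 19672842 is 9836422; 9,836,422 required, 9,832,753 in favor — not approved.
Series D: 4/5 of 2276317 = 1821053.60, rounded up to 1821054; 1,821,054 required, 1,821,054 in favor — approved.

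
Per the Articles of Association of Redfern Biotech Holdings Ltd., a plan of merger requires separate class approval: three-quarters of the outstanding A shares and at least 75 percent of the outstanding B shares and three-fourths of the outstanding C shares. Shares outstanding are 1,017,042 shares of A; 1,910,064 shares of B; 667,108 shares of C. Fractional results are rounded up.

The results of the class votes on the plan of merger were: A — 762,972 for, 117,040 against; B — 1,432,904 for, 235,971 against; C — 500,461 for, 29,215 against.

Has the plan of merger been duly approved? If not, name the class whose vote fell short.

Approved — every class gave the required vote.

A: 3/4 of 1017042 = 762781.50, rounded up to 762782; 762,782 required, 762,972 in favor — approved.
B: 3/4 of 1910064 = 1432548; 1,432,548 required, 1,432,904 in favor — approved.
C: 3/4 of 667108 = 500331; 500,331 required, 500,461 in favor — approved.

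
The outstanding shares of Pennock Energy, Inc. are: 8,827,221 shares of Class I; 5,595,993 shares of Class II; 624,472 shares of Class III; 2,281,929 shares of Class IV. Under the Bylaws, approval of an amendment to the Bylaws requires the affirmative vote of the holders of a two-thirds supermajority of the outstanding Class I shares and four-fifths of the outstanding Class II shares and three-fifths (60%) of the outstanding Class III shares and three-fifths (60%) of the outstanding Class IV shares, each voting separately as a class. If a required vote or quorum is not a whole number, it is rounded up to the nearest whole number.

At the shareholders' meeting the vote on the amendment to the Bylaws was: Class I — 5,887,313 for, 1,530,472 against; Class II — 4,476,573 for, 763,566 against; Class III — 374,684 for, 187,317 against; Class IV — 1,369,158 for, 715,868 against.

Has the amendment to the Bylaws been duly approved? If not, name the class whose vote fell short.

Class I: 2/3 of 8827221 = 5884814; 5,884,814 required, 5,887,313 in favor — approved.
Class II: 4/5 of 5595993 = 4476794.40, rounded up to 4476795; 4,476,795 required, 4,476,573 in favor — not approved.
Class III: 3/5 of 624472 = 374683.20, rounded up to 374684; 374,684 required, 374,684 in favor — approved.
Class IV: 3/5 of 2281929 = 1369157.40, rounded up to 1369158; 1,369,158 required, 1,369,158 in favor — approved.

Not approved — the Class II shares did not give the required vote.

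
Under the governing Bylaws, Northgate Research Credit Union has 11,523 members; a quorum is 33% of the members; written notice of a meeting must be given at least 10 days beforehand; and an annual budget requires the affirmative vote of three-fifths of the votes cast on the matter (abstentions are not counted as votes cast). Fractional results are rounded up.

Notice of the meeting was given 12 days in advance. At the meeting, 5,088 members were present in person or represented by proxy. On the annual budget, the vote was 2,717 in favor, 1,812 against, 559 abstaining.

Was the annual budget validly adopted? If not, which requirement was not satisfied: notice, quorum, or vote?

Notice: 12 days given; 10 required. Satisfied.
Quorum: 33% of 11,523 = 3,802.59, rounded up to 3,803; 5,088 present. Satisfied.
Vote: requires three-fifths of the votes cast (5,088 − 559 abstaining = 4,529); 3/5 of 4529 = 2717.40, rounded up to 2718, so 2,718 needed; 2,717 in favor. Not satisfied.

Invalid — vote requirement not satisfied.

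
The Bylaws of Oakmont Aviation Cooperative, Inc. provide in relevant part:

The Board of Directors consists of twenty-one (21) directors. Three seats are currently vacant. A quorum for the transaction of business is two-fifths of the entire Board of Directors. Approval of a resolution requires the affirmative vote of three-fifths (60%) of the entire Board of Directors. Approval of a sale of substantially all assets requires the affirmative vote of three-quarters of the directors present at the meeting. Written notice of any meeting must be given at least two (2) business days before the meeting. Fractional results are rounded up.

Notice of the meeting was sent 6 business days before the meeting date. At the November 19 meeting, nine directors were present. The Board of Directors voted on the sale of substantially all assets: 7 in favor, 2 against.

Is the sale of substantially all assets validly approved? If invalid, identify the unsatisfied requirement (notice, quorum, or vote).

Valid — all requirements satisfied.

Notice: 6 business days given; 2 required (6 ≥ 2). Satisfied.
Quorum: 9 present; quorum is 9. Satisfied.
Vote: the sale of substantially all assets requires three-fourths of the directors present (9). 3/4 of 9 = 6.75, rounded up to 7, so 7 affirmative votes are needed; 7 voted in favor. Satisfied.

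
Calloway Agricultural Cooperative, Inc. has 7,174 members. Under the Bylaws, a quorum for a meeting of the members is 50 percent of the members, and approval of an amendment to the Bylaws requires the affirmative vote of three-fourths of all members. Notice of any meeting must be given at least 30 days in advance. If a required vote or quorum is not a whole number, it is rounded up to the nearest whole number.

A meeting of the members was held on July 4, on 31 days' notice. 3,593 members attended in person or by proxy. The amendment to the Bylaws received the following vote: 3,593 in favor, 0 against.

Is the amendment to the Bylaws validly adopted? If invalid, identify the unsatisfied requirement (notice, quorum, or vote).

Invalid — vote requirement not satisfied.

Notice: 31 days given; 30 required. Satisfied.
Quorum: 50% of 7,174 = 3,587; 3,593 present. Satisfied.
Vote: requires three-fourths of all members (7,174); 3/4 of 7174 = 5380.50, rounded up to 5381, so 5,381 needed; 3,593 in favor. Not satisfied.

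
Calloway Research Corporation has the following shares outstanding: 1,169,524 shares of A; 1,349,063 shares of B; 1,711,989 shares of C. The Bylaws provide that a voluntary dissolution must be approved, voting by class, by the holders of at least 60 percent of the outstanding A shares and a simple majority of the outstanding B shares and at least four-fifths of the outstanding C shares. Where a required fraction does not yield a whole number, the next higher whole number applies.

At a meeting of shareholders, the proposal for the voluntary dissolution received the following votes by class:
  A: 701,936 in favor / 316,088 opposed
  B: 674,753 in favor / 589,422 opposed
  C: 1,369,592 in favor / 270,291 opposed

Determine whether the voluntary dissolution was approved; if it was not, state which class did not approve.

A: 3/5 of 1169524 = 701714.40, rounded up to 701715; 701,715 required, 701,936 in favor — approved.
B: a majority of 1349063 is 674532; 674,532 required, 674,753 in favor — approved.
C: 4/5 of 1711989 = 1369591.20, rounded up to 1369592; 1,369,592 required, 1,369,592 in favor — approved.

Approved — every class gave the required vote.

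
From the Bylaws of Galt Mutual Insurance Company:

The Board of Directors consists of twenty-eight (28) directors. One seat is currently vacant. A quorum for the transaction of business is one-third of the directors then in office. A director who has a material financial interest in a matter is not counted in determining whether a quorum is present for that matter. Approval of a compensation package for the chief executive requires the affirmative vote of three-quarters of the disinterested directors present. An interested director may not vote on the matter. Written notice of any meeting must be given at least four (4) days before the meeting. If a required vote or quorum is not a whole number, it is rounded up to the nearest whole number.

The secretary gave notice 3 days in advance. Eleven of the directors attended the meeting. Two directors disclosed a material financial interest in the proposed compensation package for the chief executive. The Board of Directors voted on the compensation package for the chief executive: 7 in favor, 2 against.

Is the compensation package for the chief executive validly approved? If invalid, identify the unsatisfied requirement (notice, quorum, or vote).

Notice: 3 days given; 4 required (3 < 4). Not satisfied.
Quorum: 11 present, but the 2 interested directors do not count, leaving 9. Quorum is 9. Satisfied.
Vote: the compensation package for the chief executive requires three-fourths of the disinterested directors present (11 − 2 = 9). 3/4 of 9 = 6.75, rounded up to 7, so 7 affirmative votes are needed; 7 voted in favor. Satisfied.

Invalid — notice requirement not satisfied.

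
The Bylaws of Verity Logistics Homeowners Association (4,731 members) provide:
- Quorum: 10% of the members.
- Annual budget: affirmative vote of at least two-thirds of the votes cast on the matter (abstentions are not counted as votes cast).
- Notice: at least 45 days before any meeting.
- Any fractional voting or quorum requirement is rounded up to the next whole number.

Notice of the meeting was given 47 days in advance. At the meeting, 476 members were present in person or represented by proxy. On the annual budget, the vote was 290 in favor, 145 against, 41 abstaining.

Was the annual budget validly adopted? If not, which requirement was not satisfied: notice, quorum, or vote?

Notice: 47 days given; 45 required. Satisfied.
Quorum: 10% of 4,731 = 473.10, rounded up to 474; 476 present. Satisfied.
Vote: requires two-thirds of the votes cast (476 − 41 abstaining = 435); 2/3 of 435 = 290, so 290 needed; 290 in favor. Satisfied.

Valid — all requirements satisfied.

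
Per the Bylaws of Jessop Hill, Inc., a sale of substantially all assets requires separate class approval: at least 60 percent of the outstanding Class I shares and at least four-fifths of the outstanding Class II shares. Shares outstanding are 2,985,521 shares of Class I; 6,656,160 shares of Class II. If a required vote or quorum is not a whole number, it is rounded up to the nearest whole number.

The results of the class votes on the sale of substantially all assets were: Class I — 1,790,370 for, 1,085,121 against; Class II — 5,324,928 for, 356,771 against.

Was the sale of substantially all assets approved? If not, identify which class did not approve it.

Class I: 3/5 of 2985521 = 1791312.60, rounded up to 1791313; 1,791,313 required, 1,790,370 in favor — not approved.
Class II: 4/5 of 6656160 = 5324928; 5,324,928 required, 5,324,928 in favor — approved.

Not approved — the Class I shares did not give the required vote.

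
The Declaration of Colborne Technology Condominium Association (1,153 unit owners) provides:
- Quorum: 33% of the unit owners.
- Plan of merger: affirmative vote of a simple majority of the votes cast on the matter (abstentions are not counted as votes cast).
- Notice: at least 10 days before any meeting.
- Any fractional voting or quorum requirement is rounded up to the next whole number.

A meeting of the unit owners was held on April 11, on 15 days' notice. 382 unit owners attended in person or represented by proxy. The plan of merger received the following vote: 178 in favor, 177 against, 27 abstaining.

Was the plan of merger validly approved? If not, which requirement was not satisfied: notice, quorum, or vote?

Valid — all requirements satisfied.

Notice: 15 days given; 10 required. Satisfied.
Quorum: 33% of 1,153 = 380.49, rounded up to 381; 382 present. Satisfied.
Vote: requires a majority of the votes cast (382 − 27 abstaining = 355); a majority of 355 is 178, so 178 needed; 178 in favor. Satisfied.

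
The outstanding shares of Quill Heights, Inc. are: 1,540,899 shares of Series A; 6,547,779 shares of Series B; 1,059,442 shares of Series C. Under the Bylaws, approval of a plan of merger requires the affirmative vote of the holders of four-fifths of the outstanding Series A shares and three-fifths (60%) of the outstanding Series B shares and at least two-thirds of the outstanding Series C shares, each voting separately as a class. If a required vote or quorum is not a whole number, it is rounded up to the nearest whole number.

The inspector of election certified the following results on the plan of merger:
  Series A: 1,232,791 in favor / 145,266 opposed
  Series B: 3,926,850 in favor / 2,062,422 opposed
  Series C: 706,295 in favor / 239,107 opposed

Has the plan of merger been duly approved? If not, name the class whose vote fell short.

Series A: 4/5 of 1540899 = 1232719.20, rounded up to 1232720; 1,232,720 required, 1,232,791 in favor — approved.
Series B: 3/5 of 6547779 = 3928667.40, rounded up to 3928668; 3,928,668 required, 3,926,850 in favor — not approved.
Series C: 2/3 of 1059442 = 706294.67, rounded up to 706295; 706,295 required, 706,295 in favor — approved.

Not approved — the Series B shares did not give the required vote.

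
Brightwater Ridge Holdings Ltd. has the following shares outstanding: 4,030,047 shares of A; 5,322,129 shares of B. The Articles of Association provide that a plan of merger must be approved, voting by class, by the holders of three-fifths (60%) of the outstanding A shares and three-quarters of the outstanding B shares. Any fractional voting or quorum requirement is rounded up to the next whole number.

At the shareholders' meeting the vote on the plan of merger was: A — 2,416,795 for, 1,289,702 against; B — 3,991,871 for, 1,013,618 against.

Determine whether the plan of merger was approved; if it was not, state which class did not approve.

A: 3/5 of 4030047 = 2418028.20, rounded up to 2418029; 2,418,029 required, 2,416,795 in favor — not approved.
B: 3/4 of 5322129 = 3991596.75, rounded up to 3991597; 3,991,597 required, 3,991,871 in favor — approved.

Not approved — the A shares did not give the required vote.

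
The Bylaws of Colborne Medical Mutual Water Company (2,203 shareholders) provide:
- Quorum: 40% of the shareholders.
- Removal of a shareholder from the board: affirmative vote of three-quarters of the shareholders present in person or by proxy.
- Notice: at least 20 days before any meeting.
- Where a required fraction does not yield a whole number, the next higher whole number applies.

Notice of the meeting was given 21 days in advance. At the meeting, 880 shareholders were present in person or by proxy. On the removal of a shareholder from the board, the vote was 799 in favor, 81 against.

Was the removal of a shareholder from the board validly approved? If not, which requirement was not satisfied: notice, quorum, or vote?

Invalid — quorum requirement not satisfied.

Notice: 21 days given; 20 required. Satisfied.
Quorum: 40% of 2,203 = 881.20, rounded up to 882; 880 present. Not satisfied.
Vote: requires three-fourths of those present (880); 3/4 of 880 = 660, so 660 needed; 799 in favor. Satisfied.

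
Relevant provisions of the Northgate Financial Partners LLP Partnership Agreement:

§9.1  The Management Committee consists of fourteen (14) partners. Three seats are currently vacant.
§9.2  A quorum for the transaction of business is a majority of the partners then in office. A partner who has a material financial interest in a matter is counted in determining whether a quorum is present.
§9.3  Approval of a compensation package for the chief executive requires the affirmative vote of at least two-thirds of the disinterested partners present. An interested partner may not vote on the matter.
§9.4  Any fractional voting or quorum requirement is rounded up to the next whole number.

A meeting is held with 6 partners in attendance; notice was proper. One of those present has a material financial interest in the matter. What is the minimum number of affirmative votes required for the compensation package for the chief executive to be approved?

The compensation package for the chief executive requires two-thirds of the disinterested partners present (6 − 1 = 5).
2/3 of 5 = 3.33, rounded up to 4.

4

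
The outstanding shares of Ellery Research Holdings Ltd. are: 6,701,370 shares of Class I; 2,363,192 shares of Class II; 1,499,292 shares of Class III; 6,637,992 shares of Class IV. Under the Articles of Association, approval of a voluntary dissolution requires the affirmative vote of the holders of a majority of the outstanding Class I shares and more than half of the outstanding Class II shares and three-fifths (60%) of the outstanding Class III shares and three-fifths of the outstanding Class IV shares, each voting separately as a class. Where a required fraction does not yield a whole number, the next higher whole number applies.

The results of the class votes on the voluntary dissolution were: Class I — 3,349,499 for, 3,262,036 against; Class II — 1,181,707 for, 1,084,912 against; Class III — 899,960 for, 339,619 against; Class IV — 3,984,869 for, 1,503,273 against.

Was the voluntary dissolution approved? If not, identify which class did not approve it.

Not approved — the Class I shares did not give the required vote.

Class I: a majority of 6701370 is 3350686; 3,350,686 required, 3,349,499 in favor — not approved.
Class II: a majority of 2363192 is 1181597; 1,181,597 required, 1,181,707 in favor — approved.
Class III: 3/5 of 1499292 = 899575.20, rounded up to 899576; 899,576 required, 899,960 in favor — approved.
Class IV: 3/5 of 6637992 = 3982795.20, rounded up to 3982796; 3,982,796 required, 3,984,869 in favor — approved.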